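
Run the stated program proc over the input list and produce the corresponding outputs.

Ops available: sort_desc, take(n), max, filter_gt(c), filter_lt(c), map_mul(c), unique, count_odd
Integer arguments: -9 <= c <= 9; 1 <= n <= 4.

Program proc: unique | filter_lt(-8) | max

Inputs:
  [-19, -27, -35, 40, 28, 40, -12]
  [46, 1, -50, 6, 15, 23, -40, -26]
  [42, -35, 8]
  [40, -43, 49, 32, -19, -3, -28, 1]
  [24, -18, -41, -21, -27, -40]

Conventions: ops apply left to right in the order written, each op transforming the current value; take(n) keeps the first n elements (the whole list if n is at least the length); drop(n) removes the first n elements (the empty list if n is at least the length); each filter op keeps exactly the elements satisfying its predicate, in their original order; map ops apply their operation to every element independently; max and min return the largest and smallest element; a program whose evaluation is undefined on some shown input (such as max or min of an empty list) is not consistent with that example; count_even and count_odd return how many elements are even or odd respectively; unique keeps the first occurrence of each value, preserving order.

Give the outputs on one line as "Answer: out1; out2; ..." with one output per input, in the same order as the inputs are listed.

Execution, op by op:
  [-19, -27, -35, 40, 28, 40, -12] -> [-19, -27, -35, 40, 28, -12] -> [-19, -27, -35, -12] -> -12
  [46, 1, -50, 6, 15, 23, -40, -26] -> [46, 1, -50, 6, 15, 23, -40, -26] -> [-50, -40, -26] -> -26
  [42, -35, 8] -> [42, -35, 8] -> [-35] -> -35
  [40, -43, 49, 32, -19, -3, -28, 1] -> [40, -43, 49, 32, -19, -3, -28, 1] -> [-43, -19, -28] -> -19
  [24, -18, -41, -21, -27, -40] -> [24, -18, -41, -21, -27, -40] -> [-18, -41, -21, -27, -40] -> -18

-12; -26; -35; -19; -18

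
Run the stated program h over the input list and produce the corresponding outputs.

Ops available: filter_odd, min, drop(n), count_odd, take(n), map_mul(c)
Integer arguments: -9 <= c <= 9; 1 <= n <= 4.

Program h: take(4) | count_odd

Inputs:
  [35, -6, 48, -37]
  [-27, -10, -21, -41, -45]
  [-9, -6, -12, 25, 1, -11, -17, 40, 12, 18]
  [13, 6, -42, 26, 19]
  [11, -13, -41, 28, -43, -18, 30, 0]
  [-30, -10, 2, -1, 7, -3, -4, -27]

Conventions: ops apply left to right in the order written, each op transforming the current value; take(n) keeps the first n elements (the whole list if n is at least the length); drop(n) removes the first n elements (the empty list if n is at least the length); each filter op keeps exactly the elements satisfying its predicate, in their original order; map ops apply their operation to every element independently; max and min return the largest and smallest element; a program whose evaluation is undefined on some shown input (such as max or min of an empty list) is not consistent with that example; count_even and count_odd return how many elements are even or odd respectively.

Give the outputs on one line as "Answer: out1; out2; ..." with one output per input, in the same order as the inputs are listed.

Execution, op by op:
  [35, -6, 48, -37] -> [35, -6, 48, -37] -> 2
  [-27, -10, -21, -41, -45] -> [-27, -10, -21, -41] -> 3
  [-9, -6, -12, 25, 1, -11, -17, 40, 12, 18] -> [-9, -6, -12, 25] -> 2
  [13, 6, -42, 26, 19] -> [13, 6, -42, 26] -> 1
  [11, -13, -41, 28, -43, -18, 30, 0] -> [11, -13, -41, 28] -> 3
  [-30, -10, 2, -1, 7, -3, -4, -27] -> [-30, -10, 2, -1] -> 1

2; 3; 2; 1; 3; 1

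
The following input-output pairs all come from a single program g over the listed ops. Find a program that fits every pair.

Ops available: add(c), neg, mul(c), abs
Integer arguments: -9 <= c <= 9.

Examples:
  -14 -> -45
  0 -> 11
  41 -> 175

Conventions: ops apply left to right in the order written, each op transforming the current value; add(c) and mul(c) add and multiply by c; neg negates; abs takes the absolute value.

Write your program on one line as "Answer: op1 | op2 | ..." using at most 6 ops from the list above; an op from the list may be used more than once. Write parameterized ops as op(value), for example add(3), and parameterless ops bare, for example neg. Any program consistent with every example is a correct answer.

add(2) | mul(4) | neg | add(-3) | neg

Check, running the answer program on each example:
  -14 -> -12 -> -48 -> 48 -> 45 -> -45
  0 -> 2 -> 8 -> -8 -> -11 -> 11
  41 -> 43 -> 172 -> -172 -> -175 -> 175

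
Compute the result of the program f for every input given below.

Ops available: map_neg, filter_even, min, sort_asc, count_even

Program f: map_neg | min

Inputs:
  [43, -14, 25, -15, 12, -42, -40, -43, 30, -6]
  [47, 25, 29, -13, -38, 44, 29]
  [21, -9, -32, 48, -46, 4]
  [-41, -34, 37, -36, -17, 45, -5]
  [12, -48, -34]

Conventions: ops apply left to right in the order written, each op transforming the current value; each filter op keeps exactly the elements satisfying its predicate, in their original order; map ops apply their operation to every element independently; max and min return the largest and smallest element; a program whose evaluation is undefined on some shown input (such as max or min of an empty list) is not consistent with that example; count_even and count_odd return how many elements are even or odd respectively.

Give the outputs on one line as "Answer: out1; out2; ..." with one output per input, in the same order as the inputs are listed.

Execution, op by op:
  [43, -14, 25, -15, 12, -42, -40, -43, 30, -6] -> [-43, 14, -25, 15, -12, 42, 40, 43, -30, 6] -> -43
  [47, 25, 29, -13, -38, 44, 29] -> [-47, -25, -29, 13, 38, -44, -29] -> -47
  [21, -9, -32, 48, -46, 4] -> [-21, 9, 32, -48, 46, -4] -> -48
  [-41, -34, 37, -36, -17, 45, -5] -> [41, 34, -37, 36, 17, -45, 5] -> -45
  [12, -48, -34] -> [-12, 48, 34] -> -12

-43; -47; -48; -45; -12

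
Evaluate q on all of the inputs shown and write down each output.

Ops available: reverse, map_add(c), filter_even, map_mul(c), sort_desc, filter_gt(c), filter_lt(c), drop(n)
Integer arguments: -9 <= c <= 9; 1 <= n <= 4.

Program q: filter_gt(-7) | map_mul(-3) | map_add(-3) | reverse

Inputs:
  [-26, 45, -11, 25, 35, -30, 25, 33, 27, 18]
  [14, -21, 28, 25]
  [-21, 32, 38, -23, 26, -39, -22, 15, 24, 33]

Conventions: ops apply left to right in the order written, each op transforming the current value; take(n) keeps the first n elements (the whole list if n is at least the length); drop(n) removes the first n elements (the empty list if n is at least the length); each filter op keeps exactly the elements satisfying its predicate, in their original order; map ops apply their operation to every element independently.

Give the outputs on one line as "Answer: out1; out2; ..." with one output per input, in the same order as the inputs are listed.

Execution, op by op:
  [-26, 45, -11, 25, 35, -30, 25, 33, 27, 18] -> [45, 25, 35, 25, 33, 27, 18] -> [-135, -75, -105, -75, -99, -81, -54] -> [-138, -78, -108, -78, -102, -84, -57] -> [-57, -84, -102, -78, -108, -78, -138]
  [14, -21, 28, 25] -> [14, 28, 25] -> [-42, -84, -75] -> [-45, -87, -78] -> [-78, -87, -45]
  [-21, 32, 38, -23, 26, -39, -22, 15, 24, 33] -> [32, 38, 26, 15, 24, 33] -> [-96, -114, -78, -45, -72, -99] -> [-99, -117, -81, -48, -75, -102] -> [-102, -75, -48, -81, -117, -99]

[-57, -84, -102, -78, -108, -78, -138]; [-78, -87, -45]; [-102, -75, -48, -81, -117, -99]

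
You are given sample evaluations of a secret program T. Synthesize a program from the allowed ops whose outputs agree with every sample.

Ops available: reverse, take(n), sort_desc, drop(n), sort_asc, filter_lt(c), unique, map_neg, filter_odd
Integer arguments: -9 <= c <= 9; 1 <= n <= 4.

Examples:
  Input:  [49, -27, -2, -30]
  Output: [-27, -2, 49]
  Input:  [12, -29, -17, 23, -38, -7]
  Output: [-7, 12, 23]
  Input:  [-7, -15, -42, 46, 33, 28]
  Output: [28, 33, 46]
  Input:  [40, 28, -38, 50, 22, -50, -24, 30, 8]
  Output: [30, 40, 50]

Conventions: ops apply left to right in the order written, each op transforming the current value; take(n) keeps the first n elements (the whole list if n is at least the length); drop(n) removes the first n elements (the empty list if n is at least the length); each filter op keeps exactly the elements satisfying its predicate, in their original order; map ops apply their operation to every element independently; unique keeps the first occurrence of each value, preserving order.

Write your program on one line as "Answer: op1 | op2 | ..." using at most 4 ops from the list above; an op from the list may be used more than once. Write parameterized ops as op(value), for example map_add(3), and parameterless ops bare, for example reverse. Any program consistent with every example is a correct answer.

sort_desc | take(3) | reverse

Check, running the answer program on each example:
  [49, -27, -2, -30] -> [49, -2, -27, -30] -> [49, -2, -27] -> [-27, -2, 49]
  [12, -29, -17, 23, -38, -7] -> [23, 12, -7, -17, -29, -38] -> [23, 12, -7] -> [-7, 12, 23]
  [-7, -15, -42, 46, 33, 28] -> [46, 33, 28, -7, -15, -42] -> [46, 33, 28] -> [28, 33, 46]
  [40, 28, -38, 50, 22, -50, -24, 30, 8] -> [50, 40, 30, 28, 22, 8, -24, -38, -50] -> [50, 40, 30] -> [30, 40, 50]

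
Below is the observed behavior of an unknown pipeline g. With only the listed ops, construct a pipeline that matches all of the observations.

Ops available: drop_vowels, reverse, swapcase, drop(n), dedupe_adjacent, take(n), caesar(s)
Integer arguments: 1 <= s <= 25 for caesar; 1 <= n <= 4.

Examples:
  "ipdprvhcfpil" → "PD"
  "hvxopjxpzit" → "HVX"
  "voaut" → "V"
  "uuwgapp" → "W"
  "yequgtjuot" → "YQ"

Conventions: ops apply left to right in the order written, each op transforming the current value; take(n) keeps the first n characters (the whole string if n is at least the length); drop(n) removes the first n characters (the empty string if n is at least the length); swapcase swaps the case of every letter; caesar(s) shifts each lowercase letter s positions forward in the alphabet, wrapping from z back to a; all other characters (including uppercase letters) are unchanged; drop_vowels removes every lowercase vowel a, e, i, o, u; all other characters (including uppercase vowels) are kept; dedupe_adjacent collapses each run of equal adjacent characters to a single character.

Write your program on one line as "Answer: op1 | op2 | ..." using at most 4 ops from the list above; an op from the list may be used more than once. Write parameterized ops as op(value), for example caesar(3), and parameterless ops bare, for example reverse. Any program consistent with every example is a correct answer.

take(3) | dedupe_adjacent | drop_vowels | swapcase

Check, running the answer program on each example:
  "ipdprvhcfpil" -> "ipd" -> "ipd" -> "pd" -> "PD"
  "hvxopjxpzit" -> "hvx" -> "hvx" -> "hvx" -> "HVX"
  "voaut" -> "voa" -> "voa" -> "v" -> "V"
  "uuwgapp" -> "uuw" -> "uw" -> "w" -> "W"
  "yequgtjuot" -> "yeq" -> "yeq" -> "yq" -> "YQ"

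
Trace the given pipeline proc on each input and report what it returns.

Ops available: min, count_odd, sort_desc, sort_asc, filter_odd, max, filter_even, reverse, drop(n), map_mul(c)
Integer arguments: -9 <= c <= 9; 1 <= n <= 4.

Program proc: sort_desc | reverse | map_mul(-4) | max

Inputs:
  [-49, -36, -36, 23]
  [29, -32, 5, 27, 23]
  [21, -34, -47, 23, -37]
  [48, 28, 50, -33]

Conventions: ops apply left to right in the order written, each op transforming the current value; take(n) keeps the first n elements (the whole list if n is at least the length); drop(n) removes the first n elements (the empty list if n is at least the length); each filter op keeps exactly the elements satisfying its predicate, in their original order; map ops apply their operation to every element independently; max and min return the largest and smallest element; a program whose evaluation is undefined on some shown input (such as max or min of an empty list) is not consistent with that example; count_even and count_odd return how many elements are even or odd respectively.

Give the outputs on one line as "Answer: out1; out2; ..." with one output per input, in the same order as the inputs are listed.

Execution, op by op:
  [-49, -36, -36, 23] -> [23, -36, -36, -49] -> [-49, -36, -36, 23] -> [196, 144, 144, -92] -> 196
  [29, -32, 5, 27, 23] -> [29, 27, 23, 5, -32] -> [-32, 5, 23, 27, 29] -> [128, -20, -92, -108, -116] -> 128
  [21, -34, -47, 23, -37] -> [23, 21, -34, -37, -47] -> [-47, -37, -34, 21, 23] -> [188, 148, 136, -84, -92] -> 188
  [48, 28, 50, -33] -> [50, 48, 28, -33] -> [-33, 28, 48, 50] -> [132, -112, -192, -200] -> 132

196; 128; 188; 132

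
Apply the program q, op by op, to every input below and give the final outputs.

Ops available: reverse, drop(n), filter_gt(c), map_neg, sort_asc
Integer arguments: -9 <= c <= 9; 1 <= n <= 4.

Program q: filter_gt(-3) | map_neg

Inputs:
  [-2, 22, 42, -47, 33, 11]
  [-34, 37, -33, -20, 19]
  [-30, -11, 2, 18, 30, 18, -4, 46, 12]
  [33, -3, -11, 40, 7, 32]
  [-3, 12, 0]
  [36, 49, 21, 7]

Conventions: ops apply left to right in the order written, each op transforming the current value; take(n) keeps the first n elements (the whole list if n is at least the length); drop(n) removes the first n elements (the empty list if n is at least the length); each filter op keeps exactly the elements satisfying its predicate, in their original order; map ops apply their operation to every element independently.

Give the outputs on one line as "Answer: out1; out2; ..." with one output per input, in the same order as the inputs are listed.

Execution, op by op:
  [-2, 22, 42, -47, 33, 11] -> [-2, 22, 42, 33, 11] -> [2, -22, -42, -33, -11]
  [-34, 37, -33, -20, 19] -> [37, 19] -> [-37, -19]
  [-30, -11, 2, 18, 30, 18, -4, 46, 12] -> [2, 18, 30, 18, 46, 12] -> [-2, -18, -30, -18, -46, -12]
  [33, -3, -11, 40, 7, 32] -> [33, 40, 7, 32] -> [-33, -40, -7, -32]
  [-3, 12, 0] -> [12, 0] -> [-12, 0]
  [36, 49, 21, 7] -> [36, 49, 21, 7] -> [-36, -49, -21, -7]

[2, -22, -42, -33, -11]; [-37, -19]; [-2, -18, -30, -18, -46, -12]; [-33, -40, -7, -32]; [-12, 0]; [-36, -49, -21, -7]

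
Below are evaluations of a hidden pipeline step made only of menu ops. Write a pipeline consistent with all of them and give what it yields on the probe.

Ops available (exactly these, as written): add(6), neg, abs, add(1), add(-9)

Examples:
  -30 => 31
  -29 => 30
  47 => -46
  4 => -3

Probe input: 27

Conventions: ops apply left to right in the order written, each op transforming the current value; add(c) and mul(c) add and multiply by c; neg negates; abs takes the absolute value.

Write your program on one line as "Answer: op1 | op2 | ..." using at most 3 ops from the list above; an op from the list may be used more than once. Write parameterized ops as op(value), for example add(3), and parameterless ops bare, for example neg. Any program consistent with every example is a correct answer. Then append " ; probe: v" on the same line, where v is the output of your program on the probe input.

neg | add(1) ; probe: -26

Check, running the answer program on each example:
  -30 -> 30 -> 31
  -29 -> 29 -> 30
  47 -> -47 -> -46
  4 -> -4 -> -3
  probe: 27 -> -27 -> -26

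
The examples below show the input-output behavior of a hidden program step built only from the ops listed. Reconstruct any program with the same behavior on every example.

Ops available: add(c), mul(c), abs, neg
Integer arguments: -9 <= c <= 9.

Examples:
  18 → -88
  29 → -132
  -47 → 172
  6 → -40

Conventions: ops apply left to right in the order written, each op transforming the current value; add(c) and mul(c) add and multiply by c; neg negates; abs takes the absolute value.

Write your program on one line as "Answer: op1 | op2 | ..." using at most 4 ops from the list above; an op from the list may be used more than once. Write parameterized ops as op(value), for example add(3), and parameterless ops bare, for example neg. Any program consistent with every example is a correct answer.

neg | add(-4) | mul(4)

Check, running the answer program on each example:
  18 -> -18 -> -22 -> -88
  29 -> -29 -> -33 -> -132
  -47 -> 47 -> 43 -> 172
  6 -> -6 -> -10 -> -40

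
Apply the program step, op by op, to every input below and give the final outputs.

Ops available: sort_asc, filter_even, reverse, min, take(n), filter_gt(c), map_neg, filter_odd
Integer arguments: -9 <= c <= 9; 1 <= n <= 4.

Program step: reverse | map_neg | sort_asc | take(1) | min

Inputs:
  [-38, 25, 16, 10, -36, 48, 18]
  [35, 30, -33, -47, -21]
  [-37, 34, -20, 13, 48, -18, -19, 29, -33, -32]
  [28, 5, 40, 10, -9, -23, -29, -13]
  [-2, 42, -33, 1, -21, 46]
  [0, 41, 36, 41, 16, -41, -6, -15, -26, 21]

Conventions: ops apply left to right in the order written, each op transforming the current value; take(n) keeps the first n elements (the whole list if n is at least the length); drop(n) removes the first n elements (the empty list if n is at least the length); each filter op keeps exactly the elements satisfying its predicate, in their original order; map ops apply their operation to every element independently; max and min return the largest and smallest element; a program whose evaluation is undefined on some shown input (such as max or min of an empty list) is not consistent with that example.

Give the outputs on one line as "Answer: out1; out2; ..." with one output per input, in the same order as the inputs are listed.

Execution, op by op:
  [-38, 25, 16, 10, -36, 48, 18] -> [18, 48, -36, 10, 16, 25, -38] -> [-18, -48, 36, -10, -16, -25, 38] -> [-48, -25, -18, -16, -10, 36, 38] -> [-48] -> -48
  [35, 30, -33, -47, -21] -> [-21, -47, -33, 30, 35] -> [21, 47, 33, -30, -35] -> [-35, -30, 21, 33, 47] -> [-35] -> -35
  [-37, 34, -20, 13, 48, -18, -19, 29, -33, -32] -> [-32, -33, 29, -19, -18, 48, 13, -20, 34, -37] -> [32, 33, -29, 19, 18, -48, -13, 20, -34, 37] -> [-48, -34, -29, -13, 18, 19, 20, 32, 33, 37] -> [-48] -> -48
  [28, 5, 40, 10, -9, -23, -29, -13] -> [-13, -29, -23, -9, 10, 40, 5, 28] -> [13, 29, 23, 9, -10, -40, -5, -28] -> [-40, -28, -10, -5, 9, 13, 23, 29] -> [-40] -> -40
  [-2, 42, -33, 1, -21, 46] -> [46, -21, 1, -33, 42, -2] -> [-46, 21, -1, 33, -42, 2] -> [-46, -42, -1, 2, 21, 33] -> [-46] -> -46
  [0, 41, 36, 41, 16, -41, -6, -15, -26, 21] -> [21, -26, -15, -6, -41, 16, 41, 36, 41, 0] -> [-21, 26, 15, 6, 41, -16, -41, -36, -41, 0] -> [-41, -41, -36, -21, -16, 0, 6, 15, 26, 41] -> [-41] -> -41

-48; -35; -48; -40; -46; -41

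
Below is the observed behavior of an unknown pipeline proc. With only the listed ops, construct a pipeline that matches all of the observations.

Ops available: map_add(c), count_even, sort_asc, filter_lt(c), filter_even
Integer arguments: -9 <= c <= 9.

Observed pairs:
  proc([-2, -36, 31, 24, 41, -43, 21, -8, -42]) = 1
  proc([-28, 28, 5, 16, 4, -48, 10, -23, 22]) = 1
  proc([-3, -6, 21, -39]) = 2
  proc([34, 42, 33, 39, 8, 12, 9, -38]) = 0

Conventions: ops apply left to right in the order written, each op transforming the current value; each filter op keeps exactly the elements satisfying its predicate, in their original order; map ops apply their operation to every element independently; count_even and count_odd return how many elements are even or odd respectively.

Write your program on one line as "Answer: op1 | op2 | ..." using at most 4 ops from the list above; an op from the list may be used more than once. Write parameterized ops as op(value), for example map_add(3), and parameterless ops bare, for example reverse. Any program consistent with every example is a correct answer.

map_add(-3) | filter_lt(-2) | sort_asc | count_even

Check, running the answer program on each example:
  [-2, -36, 31, 24, 41, -43, 21, -8, -42] -> [-5, -39, 28, 21, 38, -46, 18, -11, -45] -> [-5, -39, -46, -11, -45] -> [-46, -45, -39, -11, -5] -> 1
  [-28, 28, 5, 16, 4, -48, 10, -23, 22] -> [-31, 25, 2, 13, 1, -51, 7, -26, 19] -> [-31, -51, -26] -> [-51, -31, -26] -> 1
  [-3, -6, 21, -39] -> [-6, -9, 18, -42] -> [-6, -9, -42] -> [-42, -9, -6] -> 2
  [34, 42, 33, 39, 8, 12, 9, -38] -> [31, 39, 30, 36, 5, 9, 6, -41] -> [-41] -> [-41] -> 0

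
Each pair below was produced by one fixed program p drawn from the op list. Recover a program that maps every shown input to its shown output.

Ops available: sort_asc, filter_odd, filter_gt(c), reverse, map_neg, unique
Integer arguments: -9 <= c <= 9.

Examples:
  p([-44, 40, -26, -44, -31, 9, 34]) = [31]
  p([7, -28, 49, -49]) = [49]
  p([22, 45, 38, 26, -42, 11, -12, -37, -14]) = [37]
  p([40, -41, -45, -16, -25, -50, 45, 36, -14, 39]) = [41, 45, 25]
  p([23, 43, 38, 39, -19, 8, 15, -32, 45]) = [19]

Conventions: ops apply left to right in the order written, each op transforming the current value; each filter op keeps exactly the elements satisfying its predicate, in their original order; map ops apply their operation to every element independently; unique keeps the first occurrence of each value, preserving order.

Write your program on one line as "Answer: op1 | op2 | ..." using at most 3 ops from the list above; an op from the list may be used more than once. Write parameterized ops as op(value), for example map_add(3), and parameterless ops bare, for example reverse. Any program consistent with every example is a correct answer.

map_neg | filter_odd | filter_gt(5)

Check, running the answer program on each example:
  [-44, 40, -26, -44, -31, 9, 34] -> [44, -40, 26, 44, 31, -9, -34] -> [31, -9] -> [31]
  [7, -28, 49, -49] -> [-7, 28, -49, 49] -> [-7, -49, 49] -> [49]
  [22, 45, 38, 26, -42, 11, -12, -37, -14] -> [-22, -45, -38, -26, 42, -11, 12, 37, 14] -> [-45, -11, 37] -> [37]
  [40, -41, -45, -16, -25, -50, 45, 36, -14, 39] -> [-40, 41, 45, 16, 25, 50, -45, -36, 14, -39] -> [41, 45, 25, -45, -39] -> [41, 45, 25]
  [23, 43, 38, 39, -19, 8, 15, -32, 45] -> [-23, -43, -38, -39, 19, -8, -15, 32, -45] -> [-23, -43, -39, 19, -15, -45] -> [19]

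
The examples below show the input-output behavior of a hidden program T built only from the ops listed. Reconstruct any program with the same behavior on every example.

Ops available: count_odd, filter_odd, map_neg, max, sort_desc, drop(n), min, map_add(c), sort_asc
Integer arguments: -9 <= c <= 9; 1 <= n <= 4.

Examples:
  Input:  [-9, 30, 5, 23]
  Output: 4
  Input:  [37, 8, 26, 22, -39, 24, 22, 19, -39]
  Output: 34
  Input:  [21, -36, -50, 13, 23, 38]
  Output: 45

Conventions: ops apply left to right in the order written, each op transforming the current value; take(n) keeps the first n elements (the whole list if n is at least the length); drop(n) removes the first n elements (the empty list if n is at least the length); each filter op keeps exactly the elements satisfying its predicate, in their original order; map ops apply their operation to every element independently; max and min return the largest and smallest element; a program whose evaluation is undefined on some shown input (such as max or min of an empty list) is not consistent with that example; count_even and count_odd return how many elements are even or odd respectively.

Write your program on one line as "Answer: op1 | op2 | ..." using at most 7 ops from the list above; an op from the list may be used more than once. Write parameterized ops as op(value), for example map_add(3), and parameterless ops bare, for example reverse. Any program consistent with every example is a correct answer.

sort_desc | map_add(1) | drop(3) | map_add(4) | map_neg | max

Check, running the answer program on each example:
  [-9, 30, 5, 23] -> [30, 23, 5, -9] -> [31, 24, 6, -8] -> [-8] -> [-4] -> [4] -> 4
  [37, 8, 26, 22, -39, 24, 22, 19, -39] -> [37, 26, 24, 22, 22, 19, 8, -39, -39] -> [38, 27, 25, 23, 23, 20, 9, -38, -38] -> [23, 23, 20, 9, -38, -38] -> [27, 27, 24, 13, -34, -34] -> [-27, -27, -24, -13, 34, 34] -> 34
  [21, -36, -50, 13, 23, 38] -> [38, 23, 21, 13, -36, -50] -> [39, 24, 22, 14, -35, -49] -> [14, -35, -49] -> [18, -31, -45] -> [-18, 31, 45] -> 45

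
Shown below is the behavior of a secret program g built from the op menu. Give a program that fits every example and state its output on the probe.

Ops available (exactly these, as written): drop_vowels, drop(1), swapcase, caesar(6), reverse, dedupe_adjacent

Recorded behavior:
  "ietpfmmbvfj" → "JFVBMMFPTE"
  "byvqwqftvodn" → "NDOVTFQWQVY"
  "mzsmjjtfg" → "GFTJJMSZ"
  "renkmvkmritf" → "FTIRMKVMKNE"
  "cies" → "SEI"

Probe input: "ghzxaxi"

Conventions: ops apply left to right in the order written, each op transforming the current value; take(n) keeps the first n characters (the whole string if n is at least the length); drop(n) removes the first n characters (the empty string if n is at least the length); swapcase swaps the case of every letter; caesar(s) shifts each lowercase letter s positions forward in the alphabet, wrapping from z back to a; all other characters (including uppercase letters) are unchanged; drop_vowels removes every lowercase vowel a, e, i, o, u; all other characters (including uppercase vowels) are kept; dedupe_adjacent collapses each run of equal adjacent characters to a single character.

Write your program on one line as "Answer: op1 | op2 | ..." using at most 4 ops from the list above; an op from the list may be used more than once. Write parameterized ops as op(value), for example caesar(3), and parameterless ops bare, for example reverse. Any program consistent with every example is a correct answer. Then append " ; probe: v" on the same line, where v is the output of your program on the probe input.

swapcase | drop(1) | reverse ; probe: "IXAXZH"

Check, running the answer program on each example:
  "ietpfmmbvfj" -> "IETPFMMBVFJ" -> "ETPFMMBVFJ" -> "JFVBMMFPTE"
  "byvqwqftvodn" -> "BYVQWQFTVODN" -> "YVQWQFTVODN" -> "NDOVTFQWQVY"
  "mzsmjjtfg" -> "MZSMJJTFG" -> "ZSMJJTFG" -> "GFTJJMSZ"
  "renkmvkmritf" -> "RENKMVKMRITF" -> "ENKMVKMRITF" -> "FTIRMKVMKNE"
  "cies" -> "CIES" -> "IES" -> "SEI"
  probe: "ghzxaxi" -> "GHZXAXI" -> "HZXAXI" -> "IXAXZH"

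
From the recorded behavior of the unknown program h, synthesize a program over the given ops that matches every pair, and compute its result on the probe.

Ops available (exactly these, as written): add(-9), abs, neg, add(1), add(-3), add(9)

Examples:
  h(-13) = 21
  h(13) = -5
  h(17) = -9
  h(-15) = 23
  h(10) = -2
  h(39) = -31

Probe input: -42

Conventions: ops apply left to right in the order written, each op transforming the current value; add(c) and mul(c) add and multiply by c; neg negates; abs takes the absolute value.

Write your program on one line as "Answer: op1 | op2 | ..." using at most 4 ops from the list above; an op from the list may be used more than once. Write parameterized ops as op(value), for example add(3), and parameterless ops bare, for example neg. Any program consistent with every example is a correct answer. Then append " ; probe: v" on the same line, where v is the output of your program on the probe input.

add(1) | neg | add(9) ; probe: 50

Check, running the answer program on each example:
  -13 -> -12 -> 12 -> 21
  13 -> 14 -> -14 -> -5
  17 -> 18 -> -18 -> -9
  -15 -> -14 -> 14 -> 23
  10 -> 11 -> -11 -> -2
  39 -> 40 -> -40 -> -31
  probe: -42 -> -41 -> 41 -> 50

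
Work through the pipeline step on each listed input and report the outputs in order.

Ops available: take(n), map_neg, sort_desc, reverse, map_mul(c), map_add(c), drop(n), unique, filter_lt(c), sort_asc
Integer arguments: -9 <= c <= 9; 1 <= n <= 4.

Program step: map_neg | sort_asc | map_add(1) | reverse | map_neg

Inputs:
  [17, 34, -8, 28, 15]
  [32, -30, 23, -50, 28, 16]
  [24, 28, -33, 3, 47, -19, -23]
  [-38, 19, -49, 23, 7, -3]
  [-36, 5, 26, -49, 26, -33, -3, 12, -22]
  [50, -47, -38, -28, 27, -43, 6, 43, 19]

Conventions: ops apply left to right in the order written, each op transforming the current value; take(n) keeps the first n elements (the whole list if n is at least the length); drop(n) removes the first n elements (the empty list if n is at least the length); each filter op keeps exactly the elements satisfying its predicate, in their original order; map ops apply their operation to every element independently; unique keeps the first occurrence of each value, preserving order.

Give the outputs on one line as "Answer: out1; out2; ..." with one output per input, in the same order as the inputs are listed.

Execution, op by op:
  [17, 34, -8, 28, 15] -> [-17, -34, 8, -28, -15] -> [-34, -28, -17, -15, 8] -> [-33, -27, -16, -14, 9] -> [9, -14, -16, -27, -33] -> [-9, 14, 16, 27, 33]
  [32, -30, 23, -50, 28, 16] -> [-32, 30, -23, 50, -28, -16] -> [-32, -28, -23, -16, 30, 50] -> [-31, -27, -22, -15, 31, 51] -> [51, 31, -15, -22, -27, -31] -> [-51, -31, 15, 22, 27, 31]
  [24, 28, -33, 3, 47, -19, -23] -> [-24, -28, 33, -3, -47, 19, 23] -> [-47, -28, -24, -3, 19, 23, 33] -> [-46, -27, -23, -2, 20, 24, 34] -> [34, 24, 20, -2, -23, -27, -46] -> [-34, -24, -20, 2, 23, 27, 46]
  [-38, 19, -49, 23, 7, -3] -> [38, -19, 49, -23, -7, 3] -> [-23, -19, -7, 3, 38, 49] -> [-22, -18, -6, 4, 39, 50] -> [50, 39, 4, -6, -18, -22] -> [-50, -39, -4, 6, 18, 22]
  [-36, 5, 26, -49, 26, -33, -3, 12, -22] -> [36, -5, -26, 49, -26, 33, 3, -12, 22] -> [-26, -26, -12, -5, 3, 22, 33, 36, 49] -> [-25, -25, -11, -4, 4, 23, 34, 37, 50] -> [50, 37, 34, 23, 4, -4, -11, -25, -25] -> [-50, -37, -34, -23, -4, 4, 11, 25, 25]
  [50, -47, -38, -28, 27, -43, 6, 43, 19] -> [-50, 47, 38, 28, -27, 43, -6, -43, -19] -> [-50, -43, -27, -19, -6, 28, 38, 43, 47] -> [-49, -42, -26, -18, -5, 29, 39, 44, 48] -> [48, 44, 39, 29, -5, -18, -26, -42, -49] -> [-48, -44, -39, -29, 5, 18, 26, 42, 49]

[-9, 14, 16, 27, 33]; [-51, -31, 15, 22, 27, 31]; [-34, -24, -20, 2, 23, 27, 46]; [-50, -39, -4, 6, 18, 22]; [-50, -37, -34, -23, -4, 4, 11, 25, 25]; [-48, -44, -39, -29, 5, 18, 26, 42, 49]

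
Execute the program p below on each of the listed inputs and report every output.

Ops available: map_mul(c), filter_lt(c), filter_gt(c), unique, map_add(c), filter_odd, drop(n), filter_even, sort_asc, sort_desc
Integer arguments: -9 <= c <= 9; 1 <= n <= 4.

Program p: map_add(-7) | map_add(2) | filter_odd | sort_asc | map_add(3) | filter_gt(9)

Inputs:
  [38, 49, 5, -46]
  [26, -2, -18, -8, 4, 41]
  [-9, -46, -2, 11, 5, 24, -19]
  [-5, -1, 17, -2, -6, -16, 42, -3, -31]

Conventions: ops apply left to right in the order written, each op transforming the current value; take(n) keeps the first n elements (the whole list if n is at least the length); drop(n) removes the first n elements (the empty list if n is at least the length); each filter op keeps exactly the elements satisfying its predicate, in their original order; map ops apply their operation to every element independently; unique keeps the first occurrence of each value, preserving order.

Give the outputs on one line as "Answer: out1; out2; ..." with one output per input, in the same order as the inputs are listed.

[36]; [24]; [22]; [40]

Execution, op by op:
  [38, 49, 5, -46] -> [31, 42, -2, -53] -> [33, 44, 0, -51] -> [33, -51] -> [-51, 33] -> [-48, 36] -> [36]
  [26, -2, -18, -8, 4, 41] -> [19, -9, -25, -15, -3, 34] -> [21, -7, -23, -13, -1, 36] -> [21, -7, -23, -13, -1] -> [-23, -13, -7, -1, 21] -> [-20, -10, -4, 2, 24] -> [24]
  [-9, -46, -2, 11, 5, 24, -19] -> [-16, -53, -9, 4, -2, 17, -26] -> [-14, -51, -7, 6, 0, 19, -24] -> [-51, -7, 19] -> [-51, -7, 19] -> [-48, -4, 22] -> [22]
  [-5, -1, 17, -2, -6, -16, 42, -3, -31] -> [-12, -8, 10, -9, -13, -23, 35, -10, -38] -> [-10, -6, 12, -7, -11, -21, 37, -8, -36] -> [-7, -11, -21, 37] -> [-21, -11, -7, 37] -> [-18, -8, -4, 40] -> [40]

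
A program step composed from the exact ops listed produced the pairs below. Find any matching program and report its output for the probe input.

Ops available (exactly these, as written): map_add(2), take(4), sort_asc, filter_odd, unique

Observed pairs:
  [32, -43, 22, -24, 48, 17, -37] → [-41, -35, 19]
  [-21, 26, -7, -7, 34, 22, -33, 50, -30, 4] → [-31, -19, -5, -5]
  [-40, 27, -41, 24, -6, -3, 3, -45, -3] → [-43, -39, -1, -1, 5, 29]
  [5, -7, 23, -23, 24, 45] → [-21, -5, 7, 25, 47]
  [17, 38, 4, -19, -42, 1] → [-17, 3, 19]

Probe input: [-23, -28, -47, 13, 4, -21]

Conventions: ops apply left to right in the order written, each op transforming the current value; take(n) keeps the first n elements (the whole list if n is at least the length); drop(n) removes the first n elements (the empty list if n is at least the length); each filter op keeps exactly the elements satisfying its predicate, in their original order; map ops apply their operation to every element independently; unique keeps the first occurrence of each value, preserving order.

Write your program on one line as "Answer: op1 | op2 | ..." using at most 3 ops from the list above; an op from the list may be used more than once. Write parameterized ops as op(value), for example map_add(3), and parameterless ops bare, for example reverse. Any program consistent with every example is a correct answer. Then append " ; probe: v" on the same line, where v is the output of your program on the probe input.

filter_odd | sort_asc | map_add(2) ; probe: [-45, -21, -19, 15]

Check, running the answer program on each example:
  [32, -43, 22, -24, 48, 17, -37] -> [-43, 17, -37] -> [-43, -37, 17] -> [-41, -35, 19]
  [-21, 26, -7, -7, 34, 22, -33, 50, -30, 4] -> [-21, -7, -7, -33] -> [-33, -21, -7, -7] -> [-31, -19, -5, -5]
  [-40, 27, -41, 24, -6, -3, 3, -45, -3] -> [27, -41, -3, 3, -45, -3] -> [-45, -41, -3, -3, 3, 27] -> [-43, -39, -1, -1, 5, 29]
  [5, -7, 23, -23, 24, 45] -> [5, -7, 23, -23, 45] -> [-23, -7, 5, 23, 45] -> [-21, -5, 7, 25, 47]
  [17, 38, 4, -19, -42, 1] -> [17, -19, 1] -> [-19, 1, 17] -> [-17, 3, 19]
  probe: [-23, -28, -47, 13, 4, -21] -> [-23, -47, 13, -21] -> [-47, -23, -21, 13] -> [-45, -21, -19, 15]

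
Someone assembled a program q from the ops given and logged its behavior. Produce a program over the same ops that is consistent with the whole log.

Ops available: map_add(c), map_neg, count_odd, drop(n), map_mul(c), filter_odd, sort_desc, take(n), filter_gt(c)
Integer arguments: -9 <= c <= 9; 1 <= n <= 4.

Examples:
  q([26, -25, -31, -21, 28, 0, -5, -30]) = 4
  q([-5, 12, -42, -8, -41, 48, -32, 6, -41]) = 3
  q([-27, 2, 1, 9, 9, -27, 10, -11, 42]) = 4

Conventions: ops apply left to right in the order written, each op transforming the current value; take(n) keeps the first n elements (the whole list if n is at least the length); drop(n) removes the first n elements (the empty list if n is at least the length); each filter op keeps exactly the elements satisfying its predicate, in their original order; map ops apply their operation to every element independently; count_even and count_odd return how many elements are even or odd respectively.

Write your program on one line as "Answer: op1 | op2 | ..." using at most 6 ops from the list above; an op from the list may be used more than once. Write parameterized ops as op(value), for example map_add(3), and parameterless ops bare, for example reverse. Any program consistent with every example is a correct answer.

map_mul(5) | map_neg | map_add(8) | map_add(8) | filter_gt(9) | count_odd

Check, running the answer program on each example:
  [26, -25, -31, -21, 28, 0, -5, -30] -> [130, -125, -155, -105, 140, 0, -25, -150] -> [-130, 125, 155, 105, -140, 0, 25, 150] -> [-122, 133, 163, 113, -132, 8, 33, 158] -> [-114, 141, 171, 121, -124, 16, 41, 166] -> [141, 171, 121, 16, 41, 166] -> 4
  [-5, 12, -42, -8, -41, 48, -32, 6, -41] -> [-25, 60, -210, -40, -205, 240, -160, 30, -205] -> [25, -60, 210, 40, 205, -240, 160, -30, 205] -> [33, -52, 218, 48, 213, -232, 168, -22, 213] -> [41, -44, 226, 56, 221, -224, 176, -14, 221] -> [41, 226, 56, 221, 176, 221] -> 3
  [-27, 2, 1, 9, 9, -27, 10, -11, 42] -> [-135, 10, 5, 45, 45, -135, 50, -55, 210] -> [135, -10, -5, -45, -45, 135, -50, 55, -210] -> [143, -2, 3, -37, -37, 143, -42, 63, -202] -> [151, 6, 11, -29, -29, 151, -34, 71, -194] -> [151, 11, 151, 71] -> 4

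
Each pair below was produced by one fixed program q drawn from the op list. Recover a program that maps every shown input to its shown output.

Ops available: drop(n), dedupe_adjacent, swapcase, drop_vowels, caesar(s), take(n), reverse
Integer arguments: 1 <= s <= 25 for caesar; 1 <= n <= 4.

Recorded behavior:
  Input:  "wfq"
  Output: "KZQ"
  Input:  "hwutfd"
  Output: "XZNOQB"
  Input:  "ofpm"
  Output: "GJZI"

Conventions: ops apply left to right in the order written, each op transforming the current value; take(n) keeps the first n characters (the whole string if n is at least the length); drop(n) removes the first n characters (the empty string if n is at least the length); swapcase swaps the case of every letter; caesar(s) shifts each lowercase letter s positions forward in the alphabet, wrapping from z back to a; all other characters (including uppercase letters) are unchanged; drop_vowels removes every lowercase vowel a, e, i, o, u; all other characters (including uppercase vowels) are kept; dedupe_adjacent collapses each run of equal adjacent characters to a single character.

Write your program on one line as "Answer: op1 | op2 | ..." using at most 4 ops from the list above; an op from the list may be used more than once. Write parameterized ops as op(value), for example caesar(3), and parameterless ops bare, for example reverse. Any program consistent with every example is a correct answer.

caesar(20) | reverse | swapcase

Check, running the answer program on each example:
  "wfq" -> "qzk" -> "kzq" -> "KZQ"
  "hwutfd" -> "bqonzx" -> "xznoqb" -> "XZNOQB"
  "ofpm" -> "izjg" -> "gjzi" -> "GJZI"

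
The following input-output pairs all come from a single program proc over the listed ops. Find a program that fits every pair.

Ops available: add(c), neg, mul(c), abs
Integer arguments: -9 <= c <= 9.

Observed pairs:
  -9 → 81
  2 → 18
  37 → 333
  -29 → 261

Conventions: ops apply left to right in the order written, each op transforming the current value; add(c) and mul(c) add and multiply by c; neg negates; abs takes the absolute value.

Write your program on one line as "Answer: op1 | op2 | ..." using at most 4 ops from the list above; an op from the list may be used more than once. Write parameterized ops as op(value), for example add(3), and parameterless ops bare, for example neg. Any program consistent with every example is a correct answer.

abs | neg | mul(-9)

Check, running the answer program on each example:
  -9 -> 9 -> -9 -> 81
  2 -> 2 -> -2 -> 18
  37 -> 37 -> -37 -> 333
  -29 -> 29 -> -29 -> 261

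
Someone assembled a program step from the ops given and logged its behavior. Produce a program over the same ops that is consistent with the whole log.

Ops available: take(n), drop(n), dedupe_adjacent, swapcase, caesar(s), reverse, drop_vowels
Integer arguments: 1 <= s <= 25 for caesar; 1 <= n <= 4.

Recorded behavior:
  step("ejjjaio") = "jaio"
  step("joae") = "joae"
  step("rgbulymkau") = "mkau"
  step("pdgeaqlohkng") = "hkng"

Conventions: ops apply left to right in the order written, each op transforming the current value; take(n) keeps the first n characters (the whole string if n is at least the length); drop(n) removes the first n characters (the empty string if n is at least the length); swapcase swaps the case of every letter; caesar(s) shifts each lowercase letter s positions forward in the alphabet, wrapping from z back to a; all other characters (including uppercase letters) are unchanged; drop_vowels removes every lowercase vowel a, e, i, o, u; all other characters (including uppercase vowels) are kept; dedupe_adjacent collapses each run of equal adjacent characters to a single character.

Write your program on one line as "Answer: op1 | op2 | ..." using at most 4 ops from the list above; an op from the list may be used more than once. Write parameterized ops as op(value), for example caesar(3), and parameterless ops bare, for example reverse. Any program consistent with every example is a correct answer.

reverse | take(4) | reverse

Check, running the answer program on each example:
  "ejjjaio" -> "oiajjje" -> "oiaj" -> "jaio"
  "joae" -> "eaoj" -> "eaoj" -> "joae"
  "rgbulymkau" -> "uakmylubgr" -> "uakm" -> "mkau"
  "pdgeaqlohkng" -> "gnkholqaegdp" -> "gnkh" -> "hkng"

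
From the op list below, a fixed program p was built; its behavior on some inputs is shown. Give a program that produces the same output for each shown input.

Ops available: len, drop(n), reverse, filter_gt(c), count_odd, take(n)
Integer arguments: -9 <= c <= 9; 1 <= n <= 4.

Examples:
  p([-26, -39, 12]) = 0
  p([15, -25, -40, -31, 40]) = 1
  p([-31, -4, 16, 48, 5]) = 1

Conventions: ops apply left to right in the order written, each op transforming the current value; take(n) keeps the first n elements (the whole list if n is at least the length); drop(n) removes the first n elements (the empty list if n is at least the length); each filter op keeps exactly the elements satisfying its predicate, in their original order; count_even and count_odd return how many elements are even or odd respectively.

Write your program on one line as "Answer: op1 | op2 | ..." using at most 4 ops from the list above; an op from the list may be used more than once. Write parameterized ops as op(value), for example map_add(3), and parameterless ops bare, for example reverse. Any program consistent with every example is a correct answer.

filter_gt(3) | reverse | count_odd

Check, running the answer program on each example:
  [-26, -39, 12] -> [12] -> [12] -> 0
  [15, -25, -40, -31, 40] -> [15, 40] -> [40, 15] -> 1
  [-31, -4, 16, 48, 5] -> [16, 48, 5] -> [5, 48, 16] -> 1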